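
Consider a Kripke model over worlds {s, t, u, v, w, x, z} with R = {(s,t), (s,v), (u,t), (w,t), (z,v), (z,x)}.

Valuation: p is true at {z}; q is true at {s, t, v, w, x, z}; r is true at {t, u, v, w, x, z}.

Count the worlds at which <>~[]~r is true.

s: successors {t, v}; ~[]~r there: t:F, v:F. ✗
t: no successors, so <>~[]~r fails. ✗
u: successors {t}; ~[]~r there: t:F. ✗
v: no successors, so <>~[]~r fails. ✗
w: successors {t}; ~[]~r there: t:F. ✗
x: no successors, so <>~[]~r fails. ✗
z: successors {v, x}; ~[]~r there: v:F, x:F. ✗
Satisfying worlds: ∅.

0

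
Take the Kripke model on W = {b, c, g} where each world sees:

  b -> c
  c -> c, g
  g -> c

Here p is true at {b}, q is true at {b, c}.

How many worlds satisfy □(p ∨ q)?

b: successors {c}; p ∨ q there: c:T. ✓
c: successors {c, g}; p ∨ q there: c:T, g:F. ✗
g: successors {c}; p ∨ q there: c:T. ✓
Satisfying worlds: {b, g}.

2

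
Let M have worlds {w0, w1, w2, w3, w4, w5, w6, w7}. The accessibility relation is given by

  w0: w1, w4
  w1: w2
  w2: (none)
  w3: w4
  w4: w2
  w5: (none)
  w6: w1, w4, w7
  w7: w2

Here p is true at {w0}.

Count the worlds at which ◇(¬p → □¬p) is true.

6

w0: successors {w1, w4}; ¬p → □¬p there: w1:T, w4:T. ✓
w1: successors {w2}; ¬p → □¬p there: w2:T. ✓
w2: no successors, so ◇(¬p → □¬p) fails. ✗
w3: successors {w4}; ¬p → □¬p there: w4:T. ✓
w4: successors {w2}; ¬p → □¬p there: w2:T. ✓
w5: no successors, so ◇(¬p → □¬p) fails. ✗
w6: successors {w1, w4, w7}; ¬p → □¬p there: w1:T, w4:T, w7:T. ✓
w7: successors {w2}; ¬p → □¬p there: w2:T. ✓
Satisfying worlds: {w0, w1, w3, w4, w6, w7}.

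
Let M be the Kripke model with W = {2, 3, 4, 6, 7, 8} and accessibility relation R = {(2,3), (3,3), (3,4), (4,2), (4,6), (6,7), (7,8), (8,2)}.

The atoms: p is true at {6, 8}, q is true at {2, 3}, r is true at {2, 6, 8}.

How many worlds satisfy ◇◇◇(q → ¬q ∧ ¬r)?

4

2: successors {3}; ◇◇(q → ¬q ∧ ¬r) there: 3:T. ✓
3: successors {3, 4}; ◇◇(q → ¬q ∧ ¬r) there: 3:T, 4:T. ✓
4: successors {2, 6}; ◇◇(q → ¬q ∧ ¬r) there: 2:T, 6:T. ✓
6: successors {7}; ◇◇(q → ¬q ∧ ¬r) there: 7:F. ✗
7: successors {8}; ◇◇(q → ¬q ∧ ¬r) there: 8:F. ✗
8: successors {2}; ◇◇(q → ¬q ∧ ¬r) there: 2:T. ✓
Satisfying worlds: {2, 3, 4, 8}.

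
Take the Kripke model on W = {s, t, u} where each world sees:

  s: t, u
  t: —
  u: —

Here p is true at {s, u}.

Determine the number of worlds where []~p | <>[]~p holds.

s: []~p is F, <>[]~p is T. ✓
t: []~p is T, <>[]~p is F. ✓
u: []~p is T, <>[]~p is F. ✓
Satisfying worlds: {s, t, u}.

3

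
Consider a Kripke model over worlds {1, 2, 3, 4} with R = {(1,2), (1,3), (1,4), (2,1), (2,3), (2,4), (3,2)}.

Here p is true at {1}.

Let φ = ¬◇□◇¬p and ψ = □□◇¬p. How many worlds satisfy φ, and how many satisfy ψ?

For ¬◇□◇¬p:
1: ◇□◇¬p is T. ✗
2: ◇□◇¬p is T. ✗
3: ◇□◇¬p is F. ✓
4: ◇□◇¬p is F. ✓
— 2 worlds.
For □□◇¬p:
1: successors {2, 3, 4}; □◇¬p there: 2:F, 3:T, 4:T. ✗
2: successors {1, 3, 4}; □◇¬p there: 1:F, 3:T, 4:T. ✗
3: successors {2}; □◇¬p there: 2:F. ✗
4: no successors, so □□◇¬p holds vacuously. ✓
— 1 world.

2 and 1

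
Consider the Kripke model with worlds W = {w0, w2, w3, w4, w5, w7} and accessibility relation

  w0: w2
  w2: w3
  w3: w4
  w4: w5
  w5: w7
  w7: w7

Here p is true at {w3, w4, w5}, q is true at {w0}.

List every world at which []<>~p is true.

{w4, w5, w7}

w0: successors {w2}; <>~p there: w2:F. ✗
w2: successors {w3}; <>~p there: w3:F. ✗
w3: successors {w4}; <>~p there: w4:F. ✗
w4: successors {w5}; <>~p there: w5:T. ✓
w5: successors {w7}; <>~p there: w7:T. ✓
w7: successors {w7}; <>~p there: w7:T. ✓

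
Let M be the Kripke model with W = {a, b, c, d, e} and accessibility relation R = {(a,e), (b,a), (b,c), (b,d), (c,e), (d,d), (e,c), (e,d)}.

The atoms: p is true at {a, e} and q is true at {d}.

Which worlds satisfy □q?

a: successors {e}; q there: e:F. ✗
b: successors {a, c, d}; q there: a:F, c:F, d:T. ✗
c: successors {e}; q there: e:F. ✗
d: successors {d}; q there: d:T. ✓
e: successors {c, d}; q there: c:F, d:T. ✗

{d}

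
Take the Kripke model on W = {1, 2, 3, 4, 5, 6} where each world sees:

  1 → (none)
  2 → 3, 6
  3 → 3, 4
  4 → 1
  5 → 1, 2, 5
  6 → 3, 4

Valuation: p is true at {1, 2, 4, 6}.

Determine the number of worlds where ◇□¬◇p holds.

4

1: no successors, so ◇□¬◇p fails. ✗
2: successors {3, 6}; □¬◇p there: 3:F, 6:F. ✗
3: successors {3, 4}; □¬◇p there: 3:F, 4:T. ✓
4: successors {1}; □¬◇p there: 1:T. ✓
5: successors {1, 2, 5}; □¬◇p there: 1:T, 2:F, 5:F. ✓
6: successors {3, 4}; □¬◇p there: 3:F, 4:T. ✓
Satisfying worlds: {3, 4, 5, 6}.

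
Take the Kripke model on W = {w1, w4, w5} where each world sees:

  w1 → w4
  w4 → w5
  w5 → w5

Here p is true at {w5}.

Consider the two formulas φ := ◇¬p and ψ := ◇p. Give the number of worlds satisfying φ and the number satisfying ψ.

1 and 2

For ◇¬p:
w1: successors {w4}; ¬p there: w4:T. ✓
w4: successors {w5}; ¬p there: w5:F. ✗
w5: successors {w5}; ¬p there: w5:F. ✗
— 1 world.
For ◇p:
w1: successors {w4}; p there: w4:F. ✗
w4: successors {w5}; p there: w5:T. ✓
w5: successors {w5}; p there: w5:T. ✓
— 2 worlds.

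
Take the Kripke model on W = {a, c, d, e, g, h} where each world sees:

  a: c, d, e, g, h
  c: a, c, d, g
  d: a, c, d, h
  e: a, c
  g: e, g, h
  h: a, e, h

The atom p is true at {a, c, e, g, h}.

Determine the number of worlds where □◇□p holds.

3

a: successors {c, d, e, g, h}; ◇□p there: c:T, d:T, e:F, g:T, h:T. ✗
c: successors {a, c, d, g}; ◇□p there: a:T, c:T, d:T, g:T. ✓
d: successors {a, c, d, h}; ◇□p there: a:T, c:T, d:T, h:T. ✓
e: successors {a, c}; ◇□p there: a:T, c:T. ✓
g: successors {e, g, h}; ◇□p there: e:F, g:T, h:T. ✗
h: successors {a, e, h}; ◇□p there: a:T, e:F, h:T. ✗
Satisfying worlds: {c, d, e}.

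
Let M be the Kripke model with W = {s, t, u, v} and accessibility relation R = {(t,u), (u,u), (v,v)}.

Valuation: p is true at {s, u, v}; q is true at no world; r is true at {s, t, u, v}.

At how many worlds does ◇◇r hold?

3

s: no successors, so ◇◇r fails. ✗
t: successors {u}; ◇r there: u:T. ✓
u: successors {u}; ◇r there: u:T. ✓
v: successors {v}; ◇r there: v:T. ✓
Satisfying worlds: {t, u, v}.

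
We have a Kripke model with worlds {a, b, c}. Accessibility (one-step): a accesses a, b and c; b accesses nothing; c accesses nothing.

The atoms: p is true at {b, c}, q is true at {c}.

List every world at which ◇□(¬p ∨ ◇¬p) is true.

{a}

a: successors {a, b, c}; □(¬p ∨ ◇¬p) there: a:F, b:T, c:T. ✓
b: no successors, so ◇□(¬p ∨ ◇¬p) fails. ✗
c: no successors, so ◇□(¬p ∨ ◇¬p) fails. ✗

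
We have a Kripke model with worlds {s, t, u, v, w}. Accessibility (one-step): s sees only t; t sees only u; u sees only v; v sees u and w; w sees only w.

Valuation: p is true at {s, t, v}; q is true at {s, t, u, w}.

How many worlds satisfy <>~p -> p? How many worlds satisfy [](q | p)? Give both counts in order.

4 and 5

For <>~p -> p:
s: <>~p is F, p is T. ✓
t: <>~p is T, p is T. ✓
u: <>~p is F, p is F. ✓
v: <>~p is T, p is T. ✓
w: <>~p is T, p is F. ✗
— 4 worlds.
For [](q | p):
s: successors {t}; q | p there: t:T. ✓
t: successors {u}; q | p there: u:T. ✓
u: successors {v}; q | p there: v:T. ✓
v: successors {u, w}; q | p there: u:T, w:T. ✓
w: successors {w}; q | p there: w:T. ✓
— 5 worlds.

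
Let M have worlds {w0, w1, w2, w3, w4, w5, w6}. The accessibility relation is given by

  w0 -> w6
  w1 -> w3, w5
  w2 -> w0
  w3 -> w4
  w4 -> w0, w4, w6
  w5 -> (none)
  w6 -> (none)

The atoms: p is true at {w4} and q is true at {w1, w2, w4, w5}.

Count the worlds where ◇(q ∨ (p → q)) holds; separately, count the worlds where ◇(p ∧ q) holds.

5 and 2

For ◇(q ∨ (p → q)):
w0: successors {w6}; q ∨ (p → q) there: w6:T. ✓
w1: successors {w3, w5}; q ∨ (p → q) there: w3:T, w5:T. ✓
w2: successors {w0}; q ∨ (p → q) there: w0:T. ✓
w3: successors {w4}; q ∨ (p → q) there: w4:T. ✓
w4: successors {w0, w4, w6}; q ∨ (p → q) there: w0:T, w4:T, w6:T. ✓
w5: no successors, so ◇(q ∨ (p → q)) fails. ✗
w6: no successors, so ◇(q ∨ (p → q)) fails. ✗
— 5 worlds.
For ◇(p ∧ q):
w0: successors {w6}; p ∧ q there: w6:F. ✗
w1: successors {w3, w5}; p ∧ q there: w3:F, w5:F. ✗
w2: successors {w0}; p ∧ q there: w0:F. ✗
w3: successors {w4}; p ∧ q there: w4:T. ✓
w4: successors {w0, w4, w6}; p ∧ q there: w0:F, w4:T, w6:F. ✓
w5: no successors, so ◇(p ∧ q) fails. ✗
w6: no successors, so ◇(p ∧ q) fails. ✗
— 2 worlds.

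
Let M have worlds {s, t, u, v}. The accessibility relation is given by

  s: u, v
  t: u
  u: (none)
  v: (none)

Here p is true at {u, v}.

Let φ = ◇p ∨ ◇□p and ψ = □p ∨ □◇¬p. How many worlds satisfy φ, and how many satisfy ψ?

2 and 4

For ◇p ∨ ◇□p:
s: ◇p is T, ◇□p is T. ✓
t: ◇p is T, ◇□p is T. ✓
u: ◇p is F, ◇□p is F. ✗
v: ◇p is F, ◇□p is F. ✗
— 2 worlds.
For □p ∨ □◇¬p:
s: □p is T, □◇¬p is F. ✓
t: □p is T, □◇¬p is F. ✓
u: □p is T, □◇¬p is T. ✓
v: □p is T, □◇¬p is T. ✓
— 4 worlds.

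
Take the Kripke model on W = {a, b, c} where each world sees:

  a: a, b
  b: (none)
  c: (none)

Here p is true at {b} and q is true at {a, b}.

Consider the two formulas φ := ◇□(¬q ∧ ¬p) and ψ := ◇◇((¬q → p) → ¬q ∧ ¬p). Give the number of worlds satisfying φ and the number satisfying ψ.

1 and 0

For ◇□(¬q ∧ ¬p):
a: successors {a, b}; □(¬q ∧ ¬p) there: a:F, b:T. ✓
b: no successors, so ◇□(¬q ∧ ¬p) fails. ✗
c: no successors, so ◇□(¬q ∧ ¬p) fails. ✗
— 1 world.
For ◇◇((¬q → p) → ¬q ∧ ¬p):
a: successors {a, b}; ◇((¬q → p) → ¬q ∧ ¬p) there: a:F, b:F. ✗
b: no successors, so ◇◇((¬q → p) → ¬q ∧ ¬p) fails. ✗
c: no successors, so ◇◇((¬q → p) → ¬q ∧ ¬p) fails. ✗
— 0 worlds.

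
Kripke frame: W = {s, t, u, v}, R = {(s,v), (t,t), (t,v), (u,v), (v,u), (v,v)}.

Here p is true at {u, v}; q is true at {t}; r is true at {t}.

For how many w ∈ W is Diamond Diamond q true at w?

s: successors {v}; Diamond q there: v:F. ✗
t: successors {t, v}; Diamond q there: t:T, v:F. ✓
u: successors {v}; Diamond q there: v:F. ✗
v: successors {u, v}; Diamond q there: u:F, v:F. ✗
Satisfying worlds: {t}.

1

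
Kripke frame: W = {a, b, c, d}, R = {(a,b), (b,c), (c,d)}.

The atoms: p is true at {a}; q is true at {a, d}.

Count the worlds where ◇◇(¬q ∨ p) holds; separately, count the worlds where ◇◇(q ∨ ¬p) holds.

For ◇◇(¬q ∨ p):
a: successors {b}; ◇(¬q ∨ p) there: b:T. ✓
b: successors {c}; ◇(¬q ∨ p) there: c:F. ✗
c: successors {d}; ◇(¬q ∨ p) there: d:F. ✗
d: no successors, so ◇◇(¬q ∨ p) fails. ✗
— 1 world.
For ◇◇(q ∨ ¬p):
a: successors {b}; ◇(q ∨ ¬p) there: b:T. ✓
b: successors {c}; ◇(q ∨ ¬p) there: c:T. ✓
c: successors {d}; ◇(q ∨ ¬p) there: d:F. ✗
d: no successors, so ◇◇(q ∨ ¬p) fails. ✗
— 2 worlds.

1 and 2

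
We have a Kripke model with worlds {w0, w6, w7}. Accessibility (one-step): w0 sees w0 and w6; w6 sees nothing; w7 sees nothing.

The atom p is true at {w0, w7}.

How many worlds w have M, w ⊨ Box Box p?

w0: successors {w0, w6}; Box p there: w0:F, w6:T. ✗
w6: no successors, so Box Box p holds vacuously. ✓
w7: no successors, so Box Box p holds vacuously. ✓
Satisfying worlds: {w6, w7}.

2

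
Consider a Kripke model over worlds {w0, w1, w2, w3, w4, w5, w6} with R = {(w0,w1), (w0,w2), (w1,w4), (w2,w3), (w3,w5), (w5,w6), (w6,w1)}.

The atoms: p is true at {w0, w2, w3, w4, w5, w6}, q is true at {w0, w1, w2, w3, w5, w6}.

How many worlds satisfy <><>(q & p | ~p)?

w0: successors {w1, w2}; <>(q & p | ~p) there: w1:F, w2:T. ✓
w1: successors {w4}; <>(q & p | ~p) there: w4:F. ✗
w2: successors {w3}; <>(q & p | ~p) there: w3:T. ✓
w3: successors {w5}; <>(q & p | ~p) there: w5:T. ✓
w4: no successors, so <><>(q & p | ~p) fails. ✗
w5: successors {w6}; <>(q & p | ~p) there: w6:T. ✓
w6: successors {w1}; <>(q & p | ~p) there: w1:F. ✗
Satisfying worlds: {w0, w2, w3, w5}.

4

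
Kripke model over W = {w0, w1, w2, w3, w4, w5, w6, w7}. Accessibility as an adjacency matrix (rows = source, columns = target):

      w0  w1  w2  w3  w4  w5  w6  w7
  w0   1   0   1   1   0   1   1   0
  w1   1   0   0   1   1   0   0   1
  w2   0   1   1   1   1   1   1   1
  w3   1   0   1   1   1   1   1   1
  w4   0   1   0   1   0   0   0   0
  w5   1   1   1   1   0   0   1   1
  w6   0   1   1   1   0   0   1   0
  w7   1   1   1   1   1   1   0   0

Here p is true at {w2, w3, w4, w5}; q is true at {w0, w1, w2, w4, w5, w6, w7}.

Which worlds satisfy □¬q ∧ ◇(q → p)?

w0: □¬q is F, ◇(q → p) is T. ✗
w1: □¬q is F, ◇(q → p) is T. ✗
w2: □¬q is F, ◇(q → p) is T. ✗
w3: □¬q is F, ◇(q → p) is T. ✗
w4: □¬q is F, ◇(q → p) is T. ✗
w5: □¬q is F, ◇(q → p) is T. ✗
w6: □¬q is F, ◇(q → p) is T. ✗
w7: □¬q is F, ◇(q → p) is T. ✗

∅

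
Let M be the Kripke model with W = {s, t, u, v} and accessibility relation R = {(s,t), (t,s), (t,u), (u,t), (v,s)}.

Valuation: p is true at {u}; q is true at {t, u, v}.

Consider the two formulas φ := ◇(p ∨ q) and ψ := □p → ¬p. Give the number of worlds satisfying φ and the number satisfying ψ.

3 and 4

For ◇(p ∨ q):
s: successors {t}; p ∨ q there: t:T. ✓
t: successors {s, u}; p ∨ q there: s:F, u:T. ✓
u: successors {t}; p ∨ q there: t:T. ✓
v: successors {s}; p ∨ q there: s:F. ✗
— 3 worlds.
For □p → ¬p:
s: □p is F, ¬p is T. ✓
t: □p is F, ¬p is T. ✓
u: □p is F, ¬p is F. ✓
v: □p is F, ¬p is T. ✓
— 4 worlds.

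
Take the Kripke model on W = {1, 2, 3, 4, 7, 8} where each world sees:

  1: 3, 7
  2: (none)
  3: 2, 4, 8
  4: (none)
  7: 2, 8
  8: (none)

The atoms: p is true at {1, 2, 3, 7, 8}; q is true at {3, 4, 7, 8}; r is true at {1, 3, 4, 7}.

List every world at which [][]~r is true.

{2, 3, 4, 7, 8}

1: successors {3, 7}; []~r there: 3:F, 7:T. ✗
2: no successors, so [][]~r holds vacuously. ✓
3: successors {2, 4, 8}; []~r there: 2:T, 4:T, 8:T. ✓
4: no successors, so [][]~r holds vacuously. ✓
7: successors {2, 8}; []~r there: 2:T, 8:T. ✓
8: no successors, so [][]~r holds vacuously. ✓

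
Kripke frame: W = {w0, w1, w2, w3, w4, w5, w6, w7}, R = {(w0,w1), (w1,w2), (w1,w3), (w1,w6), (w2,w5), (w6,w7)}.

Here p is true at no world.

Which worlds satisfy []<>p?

w0: successors {w1}; <>p there: w1:F. ✗
w1: successors {w2, w3, w6}; <>p there: w2:F, w3:F, w6:F. ✗
w2: successors {w5}; <>p there: w5:F. ✗
w3: no successors, so []<>p holds vacuously. ✓
w4: no successors, so []<>p holds vacuously. ✓
w5: no successors, so []<>p holds vacuously. ✓
w6: successors {w7}; <>p there: w7:F. ✗
w7: no successors, so []<>p holds vacuously. ✓

{w3, w4, w5, w7}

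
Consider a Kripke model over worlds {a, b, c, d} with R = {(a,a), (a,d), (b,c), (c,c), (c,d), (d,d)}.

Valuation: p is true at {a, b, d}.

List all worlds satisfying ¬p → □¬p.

a: ¬p is F, □¬p is F. ✓
b: ¬p is F, □¬p is T. ✓
c: ¬p is T, □¬p is F. ✗
d: ¬p is F, □¬p is F. ✓

{a, b, d}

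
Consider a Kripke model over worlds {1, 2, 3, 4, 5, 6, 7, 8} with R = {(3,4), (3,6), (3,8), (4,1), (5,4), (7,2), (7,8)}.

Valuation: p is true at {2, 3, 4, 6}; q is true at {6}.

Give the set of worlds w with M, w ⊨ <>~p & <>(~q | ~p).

1: <>~p is F, <>(~q | ~p) is F. ✗
2: <>~p is F, <>(~q | ~p) is F. ✗
3: <>~p is T, <>(~q | ~p) is T. ✓
4: <>~p is T, <>(~q | ~p) is T. ✓
5: <>~p is F, <>(~q | ~p) is T. ✗
6: <>~p is F, <>(~q | ~p) is F. ✗
7: <>~p is T, <>(~q | ~p) is T. ✓
8: <>~p is F, <>(~q | ~p) is F. ✗

{3, 4, 7}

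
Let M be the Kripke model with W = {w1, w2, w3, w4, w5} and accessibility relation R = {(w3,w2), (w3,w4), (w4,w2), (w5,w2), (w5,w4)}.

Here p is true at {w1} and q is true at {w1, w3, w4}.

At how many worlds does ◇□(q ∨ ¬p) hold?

w1: no successors, so ◇□(q ∨ ¬p) fails. ✗
w2: no successors, so ◇□(q ∨ ¬p) fails. ✗
w3: successors {w2, w4}; □(q ∨ ¬p) there: w2:T, w4:T. ✓
w4: successors {w2}; □(q ∨ ¬p) there: w2:T. ✓
w5: successors {w2, w4}; □(q ∨ ¬p) there: w2:T, w4:T. ✓
Satisfying worlds: {w3, w4, w5}.

3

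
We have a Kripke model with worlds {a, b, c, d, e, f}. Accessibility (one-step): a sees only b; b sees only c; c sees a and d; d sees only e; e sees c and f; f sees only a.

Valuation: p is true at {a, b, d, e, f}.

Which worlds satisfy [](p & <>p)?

a: successors {b}; p & <>p there: b:F. ✗
b: successors {c}; p & <>p there: c:F. ✗
c: successors {a, d}; p & <>p there: a:T, d:T. ✓
d: successors {e}; p & <>p there: e:T. ✓
e: successors {c, f}; p & <>p there: c:F, f:T. ✗
f: successors {a}; p & <>p there: a:T. ✓

{c, d, f}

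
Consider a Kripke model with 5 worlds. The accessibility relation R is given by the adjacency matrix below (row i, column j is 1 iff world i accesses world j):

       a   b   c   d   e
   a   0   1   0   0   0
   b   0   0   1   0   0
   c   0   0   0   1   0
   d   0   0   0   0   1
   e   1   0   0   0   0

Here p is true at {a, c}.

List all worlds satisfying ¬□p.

a: □p is F. ✓
b: □p is T. ✗
c: □p is F. ✓
d: □p is F. ✓
e: □p is T. ✗

{a, c, d}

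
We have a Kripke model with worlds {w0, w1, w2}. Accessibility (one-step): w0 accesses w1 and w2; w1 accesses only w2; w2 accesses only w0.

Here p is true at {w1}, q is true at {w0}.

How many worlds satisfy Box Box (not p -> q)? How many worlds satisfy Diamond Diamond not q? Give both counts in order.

1 and 2

For Box Box (not p -> q):
w0: successors {w1, w2}; Box (not p -> q) there: w1:F, w2:T. ✗
w1: successors {w2}; Box (not p -> q) there: w2:T. ✓
w2: successors {w0}; Box (not p -> q) there: w0:F. ✗
— 1 world.
For Diamond Diamond not q:
w0: successors {w1, w2}; Diamond not q there: w1:T, w2:F. ✓
w1: successors {w2}; Diamond not q there: w2:F. ✗
w2: successors {w0}; Diamond not q there: w0:T. ✓
— 2 worlds.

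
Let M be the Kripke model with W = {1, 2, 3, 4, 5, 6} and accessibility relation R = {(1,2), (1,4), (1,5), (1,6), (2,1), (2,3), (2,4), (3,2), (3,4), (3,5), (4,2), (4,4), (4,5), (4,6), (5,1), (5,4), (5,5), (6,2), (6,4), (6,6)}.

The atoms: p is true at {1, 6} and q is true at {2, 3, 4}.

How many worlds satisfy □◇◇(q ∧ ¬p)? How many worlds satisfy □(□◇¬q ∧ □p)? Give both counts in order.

For □◇◇(q ∧ ¬p):
1: successors {2, 4, 5, 6}; ◇◇(q ∧ ¬p) there: 2:T, 4:T, 5:T, 6:T. ✓
2: successors {1, 3, 4}; ◇◇(q ∧ ¬p) there: 1:T, 3:T, 4:T. ✓
3: successors {2, 4, 5}; ◇◇(q ∧ ¬p) there: 2:T, 4:T, 5:T. ✓
4: successors {2, 4, 5, 6}; ◇◇(q ∧ ¬p) there: 2:T, 4:T, 5:T, 6:T. ✓
5: successors {1, 4, 5}; ◇◇(q ∧ ¬p) there: 1:T, 4:T, 5:T. ✓
6: successors {2, 4, 6}; ◇◇(q ∧ ¬p) there: 2:T, 4:T, 6:T. ✓
— 6 worlds.
For □(□◇¬q ∧ □p):
1: successors {2, 4, 5, 6}; □◇¬q ∧ □p there: 2:F, 4:F, 5:F, 6:F. ✗
2: successors {1, 3, 4}; □◇¬q ∧ □p there: 1:F, 3:F, 4:F. ✗
3: successors {2, 4, 5}; □◇¬q ∧ □p there: 2:F, 4:F, 5:F. ✗
4: successors {2, 4, 5, 6}; □◇¬q ∧ □p there: 2:F, 4:F, 5:F, 6:F. ✗
5: successors {1, 4, 5}; □◇¬q ∧ □p there: 1:F, 4:F, 5:F. ✗
6: successors {2, 4, 6}; □◇¬q ∧ □p there: 2:F, 4:F, 6:F. ✗
— 0 worlds.

6 and 0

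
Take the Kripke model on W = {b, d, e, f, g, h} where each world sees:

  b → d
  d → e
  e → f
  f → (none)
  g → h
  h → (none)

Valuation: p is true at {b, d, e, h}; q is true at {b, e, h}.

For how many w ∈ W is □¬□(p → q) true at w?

2

b: successors {d}; ¬□(p → q) there: d:F. ✗
d: successors {e}; ¬□(p → q) there: e:F. ✗
e: successors {f}; ¬□(p → q) there: f:F. ✗
f: no successors, so □¬□(p → q) holds vacuously. ✓
g: successors {h}; ¬□(p → q) there: h:F. ✗
h: no successors, so □¬□(p → q) holds vacuously. ✓
Satisfying worlds: {f, h}.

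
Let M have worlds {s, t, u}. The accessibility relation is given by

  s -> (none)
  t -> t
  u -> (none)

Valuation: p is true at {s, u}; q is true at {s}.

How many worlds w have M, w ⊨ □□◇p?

2

s: no successors, so □□◇p holds vacuously. ✓
t: successors {t}; □◇p there: t:F. ✗
u: no successors, so □□◇p holds vacuously. ✓
Satisfying worlds: {s, u}.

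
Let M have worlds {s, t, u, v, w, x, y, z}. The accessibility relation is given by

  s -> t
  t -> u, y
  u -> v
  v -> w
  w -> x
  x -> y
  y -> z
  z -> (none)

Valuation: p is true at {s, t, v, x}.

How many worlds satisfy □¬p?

5

s: successors {t}; ¬p there: t:F. ✗
t: successors {u, y}; ¬p there: u:T, y:T. ✓
u: successors {v}; ¬p there: v:F. ✗
v: successors {w}; ¬p there: w:T. ✓
w: successors {x}; ¬p there: x:F. ✗
x: successors {y}; ¬p there: y:T. ✓
y: successors {z}; ¬p there: z:T. ✓
z: no successors, so □¬p holds vacuously. ✓
Satisfying worlds: {t, v, x, y, z}.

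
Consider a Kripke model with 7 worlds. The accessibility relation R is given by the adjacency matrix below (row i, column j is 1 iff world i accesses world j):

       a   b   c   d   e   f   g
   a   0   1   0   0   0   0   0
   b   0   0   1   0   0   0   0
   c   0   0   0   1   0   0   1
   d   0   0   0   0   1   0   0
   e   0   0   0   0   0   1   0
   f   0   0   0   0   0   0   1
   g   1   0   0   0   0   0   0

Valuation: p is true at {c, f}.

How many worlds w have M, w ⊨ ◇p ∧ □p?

a: ◇p is F, □p is F. ✗
b: ◇p is T, □p is T. ✓
c: ◇p is F, □p is F. ✗
d: ◇p is F, □p is F. ✗
e: ◇p is T, □p is T. ✓
f: ◇p is F, □p is F. ✗
g: ◇p is F, □p is F. ✗
Satisfying worlds: {b, e}.

2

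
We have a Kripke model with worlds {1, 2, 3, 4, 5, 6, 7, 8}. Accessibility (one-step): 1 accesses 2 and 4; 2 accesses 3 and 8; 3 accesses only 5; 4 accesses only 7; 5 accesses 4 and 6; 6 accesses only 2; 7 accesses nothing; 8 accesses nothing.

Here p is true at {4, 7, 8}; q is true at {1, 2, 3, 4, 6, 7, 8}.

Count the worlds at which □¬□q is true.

2

1: successors {2, 4}; ¬□q there: 2:F, 4:F. ✗
2: successors {3, 8}; ¬□q there: 3:T, 8:F. ✗
3: successors {5}; ¬□q there: 5:F. ✗
4: successors {7}; ¬□q there: 7:F. ✗
5: successors {4, 6}; ¬□q there: 4:F, 6:F. ✗
6: successors {2}; ¬□q there: 2:F. ✗
7: no successors, so □¬□q holds vacuously. ✓
8: no successors, so □¬□q holds vacuously. ✓
Satisfying worlds: {7, 8}.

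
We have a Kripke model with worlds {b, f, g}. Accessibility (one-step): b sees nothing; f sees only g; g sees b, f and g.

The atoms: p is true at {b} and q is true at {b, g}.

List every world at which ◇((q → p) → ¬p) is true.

b: no successors, so ◇((q → p) → ¬p) fails. ✗
f: successors {g}; (q → p) → ¬p there: g:T. ✓
g: successors {b, f, g}; (q → p) → ¬p there: b:F, f:T, g:T. ✓

{f, g}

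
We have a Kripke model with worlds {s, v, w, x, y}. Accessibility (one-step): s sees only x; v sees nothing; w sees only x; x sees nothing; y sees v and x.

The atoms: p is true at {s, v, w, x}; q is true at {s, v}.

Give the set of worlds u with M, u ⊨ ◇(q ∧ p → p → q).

s: successors {x}; q ∧ p → p → q there: x:T. ✓
v: no successors, so ◇(q ∧ p → p → q) fails. ✗
w: successors {x}; q ∧ p → p → q there: x:T. ✓
x: no successors, so ◇(q ∧ p → p → q) fails. ✗
y: successors {v, x}; q ∧ p → p → q there: v:T, x:T. ✓

{s, w, y}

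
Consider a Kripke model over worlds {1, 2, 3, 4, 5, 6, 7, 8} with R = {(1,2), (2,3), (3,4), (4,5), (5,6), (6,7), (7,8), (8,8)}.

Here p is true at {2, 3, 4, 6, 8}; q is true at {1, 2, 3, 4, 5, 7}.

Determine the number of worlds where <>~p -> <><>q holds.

1: <>~p is F, <><>q is T. ✓
2: <>~p is F, <><>q is T. ✓
3: <>~p is F, <><>q is T. ✓
4: <>~p is T, <><>q is F. ✗
5: <>~p is F, <><>q is T. ✓
6: <>~p is T, <><>q is F. ✗
7: <>~p is F, <><>q is F. ✓
8: <>~p is F, <><>q is F. ✓
Satisfying worlds: {1, 2, 3, 5, 7, 8}.

6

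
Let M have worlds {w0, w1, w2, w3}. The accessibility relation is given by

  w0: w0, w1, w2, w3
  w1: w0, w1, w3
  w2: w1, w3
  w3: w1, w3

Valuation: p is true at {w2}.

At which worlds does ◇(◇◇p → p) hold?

{w0, w1, w2, w3}

w0: successors {w0, w1, w2, w3}; ◇◇p → p there: w0:F, w1:F, w2:T, w3:T. ✓
w1: successors {w0, w1, w3}; ◇◇p → p there: w0:F, w1:F, w3:T. ✓
w2: successors {w1, w3}; ◇◇p → p there: w1:F, w3:T. ✓
w3: successors {w1, w3}; ◇◇p → p there: w1:F, w3:T. ✓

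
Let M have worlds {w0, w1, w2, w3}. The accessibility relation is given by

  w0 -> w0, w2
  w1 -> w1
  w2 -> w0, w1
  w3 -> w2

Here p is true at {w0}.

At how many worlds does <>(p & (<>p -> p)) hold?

w0: successors {w0, w2}; p & (<>p -> p) there: w0:T, w2:F. ✓
w1: successors {w1}; p & (<>p -> p) there: w1:F. ✗
w2: successors {w0, w1}; p & (<>p -> p) there: w0:T, w1:F. ✓
w3: successors {w2}; p & (<>p -> p) there: w2:F. ✗
Satisfying worlds: {w0, w2}.

2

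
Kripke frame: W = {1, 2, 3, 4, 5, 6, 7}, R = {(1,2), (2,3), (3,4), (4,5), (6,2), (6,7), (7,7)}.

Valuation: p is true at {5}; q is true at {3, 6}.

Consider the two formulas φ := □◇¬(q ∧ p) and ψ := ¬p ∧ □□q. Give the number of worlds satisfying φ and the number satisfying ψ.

6 and 2

For □◇¬(q ∧ p):
1: successors {2}; ◇¬(q ∧ p) there: 2:T. ✓
2: successors {3}; ◇¬(q ∧ p) there: 3:T. ✓
3: successors {4}; ◇¬(q ∧ p) there: 4:T. ✓
4: successors {5}; ◇¬(q ∧ p) there: 5:F. ✗
5: no successors, so □◇¬(q ∧ p) holds vacuously. ✓
6: successors {2, 7}; ◇¬(q ∧ p) there: 2:T, 7:T. ✓
7: successors {7}; ◇¬(q ∧ p) there: 7:T. ✓
— 6 worlds.
For ¬p ∧ □□q:
1: ¬p is T, □□q is T. ✓
2: ¬p is T, □□q is F. ✗
3: ¬p is T, □□q is F. ✗
4: ¬p is T, □□q is T. ✓
5: ¬p is F, □□q is T. ✗
6: ¬p is T, □□q is F. ✗
7: ¬p is T, □□q is F. ✗
— 2 worlds.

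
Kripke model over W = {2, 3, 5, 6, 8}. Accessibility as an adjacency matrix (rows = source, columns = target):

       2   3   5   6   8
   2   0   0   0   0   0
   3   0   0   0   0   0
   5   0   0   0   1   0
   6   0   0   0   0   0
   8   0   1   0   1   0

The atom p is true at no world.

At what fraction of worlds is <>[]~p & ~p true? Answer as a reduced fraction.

2: <>[]~p is F, ~p is T. ✗
3: <>[]~p is F, ~p is T. ✗
5: <>[]~p is T, ~p is T. ✓
6: <>[]~p is F, ~p is T. ✗
8: <>[]~p is T, ~p is T. ✓
That's 2 of 5 worlds, so 2/5.

2/5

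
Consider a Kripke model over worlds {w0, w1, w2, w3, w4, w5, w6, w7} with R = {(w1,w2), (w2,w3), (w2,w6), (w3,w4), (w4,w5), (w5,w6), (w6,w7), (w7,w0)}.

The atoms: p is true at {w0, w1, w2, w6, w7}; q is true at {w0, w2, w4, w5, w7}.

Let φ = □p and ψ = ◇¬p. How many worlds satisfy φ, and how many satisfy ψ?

For □p:
w0: no successors, so □p holds vacuously. ✓
w1: successors {w2}; p there: w2:T. ✓
w2: successors {w3, w6}; p there: w3:F, w6:T. ✗
w3: successors {w4}; p there: w4:F. ✗
w4: successors {w5}; p there: w5:F. ✗
w5: successors {w6}; p there: w6:T. ✓
w6: successors {w7}; p there: w7:T. ✓
w7: successors {w0}; p there: w0:T. ✓
— 5 worlds.
For ◇¬p:
w0: no successors, so ◇¬p fails. ✗
w1: successors {w2}; ¬p there: w2:F. ✗
w2: successors {w3, w6}; ¬p there: w3:T, w6:F. ✓
w3: successors {w4}; ¬p there: w4:T. ✓
w4: successors {w5}; ¬p there: w5:T. ✓
w5: successors {w6}; ¬p there: w6:F. ✗
w6: successors {w7}; ¬p there: w7:F. ✗
w7: successors {w0}; ¬p there: w0:F. ✗
— 3 worlds.

5 and 3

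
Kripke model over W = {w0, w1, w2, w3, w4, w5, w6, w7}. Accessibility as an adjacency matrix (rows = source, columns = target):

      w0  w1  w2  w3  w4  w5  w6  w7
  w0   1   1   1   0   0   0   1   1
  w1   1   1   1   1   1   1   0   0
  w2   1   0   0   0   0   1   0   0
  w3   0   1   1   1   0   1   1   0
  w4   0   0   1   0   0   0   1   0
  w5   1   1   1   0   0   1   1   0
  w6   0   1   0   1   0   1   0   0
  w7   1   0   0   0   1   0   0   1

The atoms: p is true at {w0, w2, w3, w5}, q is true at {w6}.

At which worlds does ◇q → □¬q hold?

w0: ◇q is T, □¬q is F. ✗
w1: ◇q is F, □¬q is T. ✓
w2: ◇q is F, □¬q is T. ✓
w3: ◇q is T, □¬q is F. ✗
w4: ◇q is T, □¬q is F. ✗
w5: ◇q is T, □¬q is F. ✗
w6: ◇q is F, □¬q is T. ✓
w7: ◇q is F, □¬q is T. ✓

{w1, w2, w6, w7}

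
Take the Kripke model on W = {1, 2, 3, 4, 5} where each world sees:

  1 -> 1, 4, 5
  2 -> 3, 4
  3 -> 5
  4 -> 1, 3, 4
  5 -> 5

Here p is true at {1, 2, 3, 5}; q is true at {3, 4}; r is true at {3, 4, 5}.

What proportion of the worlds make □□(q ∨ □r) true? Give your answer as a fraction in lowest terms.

2/5

1: successors {1, 4, 5}; □(q ∨ □r) there: 1:F, 4:F, 5:T. ✗
2: successors {3, 4}; □(q ∨ □r) there: 3:T, 4:F. ✗
3: successors {5}; □(q ∨ □r) there: 5:T. ✓
4: successors {1, 3, 4}; □(q ∨ □r) there: 1:F, 3:T, 4:F. ✗
5: successors {5}; □(q ∨ □r) there: 5:T. ✓
That's 2 of 5 worlds, so 2/5.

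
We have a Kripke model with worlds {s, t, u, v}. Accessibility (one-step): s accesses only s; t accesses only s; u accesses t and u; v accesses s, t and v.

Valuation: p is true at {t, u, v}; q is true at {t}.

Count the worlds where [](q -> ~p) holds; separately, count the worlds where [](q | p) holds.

2 and 1

For [](q -> ~p):
s: successors {s}; q -> ~p there: s:T. ✓
t: successors {s}; q -> ~p there: s:T. ✓
u: successors {t, u}; q -> ~p there: t:F, u:T. ✗
v: successors {s, t, v}; q -> ~p there: s:T, t:F, v:T. ✗
— 2 worlds.
For [](q | p):
s: successors {s}; q | p there: s:F. ✗
t: successors {s}; q | p there: s:F. ✗
u: successors {t, u}; q | p there: t:T, u:T. ✓
v: successors {s, t, v}; q | p there: s:F, t:T, v:T. ✗
— 1 world.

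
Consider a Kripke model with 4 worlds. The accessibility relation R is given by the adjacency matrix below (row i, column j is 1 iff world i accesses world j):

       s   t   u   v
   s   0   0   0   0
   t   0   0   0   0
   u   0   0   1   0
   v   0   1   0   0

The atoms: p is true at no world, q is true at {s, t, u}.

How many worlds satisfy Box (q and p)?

2

s: no successors, so Box (q and p) holds vacuously. ✓
t: no successors, so Box (q and p) holds vacuously. ✓
u: successors {u}; q and p there: u:F. ✗
v: successors {t}; q and p there: t:F. ✗
Satisfying worlds: {s, t}.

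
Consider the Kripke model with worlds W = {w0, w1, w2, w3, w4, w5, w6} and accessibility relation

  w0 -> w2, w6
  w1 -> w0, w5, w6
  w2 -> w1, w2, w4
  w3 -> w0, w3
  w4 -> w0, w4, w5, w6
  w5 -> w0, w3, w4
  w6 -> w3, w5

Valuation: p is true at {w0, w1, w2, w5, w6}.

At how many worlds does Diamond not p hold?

5

w0: successors {w2, w6}; not p there: w2:F, w6:F. ✗
w1: successors {w0, w5, w6}; not p there: w0:F, w5:F, w6:F. ✗
w2: successors {w1, w2, w4}; not p there: w1:F, w2:F, w4:T. ✓
w3: successors {w0, w3}; not p there: w0:F, w3:T. ✓
w4: successors {w0, w4, w5, w6}; not p there: w0:F, w4:T, w5:F, w6:F. ✓
w5: successors {w0, w3, w4}; not p there: w0:F, w3:T, w4:T. ✓
w6: successors {w3, w5}; not p there: w3:T, w5:F. ✓
Satisfying worlds: {w2, w3, w4, w5, w6}.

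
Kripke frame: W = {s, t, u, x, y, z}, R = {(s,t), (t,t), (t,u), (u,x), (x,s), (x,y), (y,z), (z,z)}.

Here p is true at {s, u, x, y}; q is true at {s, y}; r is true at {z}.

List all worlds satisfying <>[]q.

{u}

s: successors {t}; []q there: t:F. ✗
t: successors {t, u}; []q there: t:F, u:F. ✗
u: successors {x}; []q there: x:T. ✓
x: successors {s, y}; []q there: s:F, y:F. ✗
y: successors {z}; []q there: z:F. ✗
z: successors {z}; []q there: z:F. ✗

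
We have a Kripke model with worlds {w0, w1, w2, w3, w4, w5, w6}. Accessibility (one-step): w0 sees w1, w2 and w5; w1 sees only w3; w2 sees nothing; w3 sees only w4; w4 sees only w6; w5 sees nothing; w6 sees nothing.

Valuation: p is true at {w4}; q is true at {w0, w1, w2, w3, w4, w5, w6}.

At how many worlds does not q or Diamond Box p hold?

w0: not q is F, Diamond Box p is T. ✓
w1: not q is F, Diamond Box p is T. ✓
w2: not q is F, Diamond Box p is F. ✗
w3: not q is F, Diamond Box p is F. ✗
w4: not q is F, Diamond Box p is T. ✓
w5: not q is F, Diamond Box p is F. ✗
w6: not q is F, Diamond Box p is F. ✗
Satisfying worlds: {w0, w1, w4}.

3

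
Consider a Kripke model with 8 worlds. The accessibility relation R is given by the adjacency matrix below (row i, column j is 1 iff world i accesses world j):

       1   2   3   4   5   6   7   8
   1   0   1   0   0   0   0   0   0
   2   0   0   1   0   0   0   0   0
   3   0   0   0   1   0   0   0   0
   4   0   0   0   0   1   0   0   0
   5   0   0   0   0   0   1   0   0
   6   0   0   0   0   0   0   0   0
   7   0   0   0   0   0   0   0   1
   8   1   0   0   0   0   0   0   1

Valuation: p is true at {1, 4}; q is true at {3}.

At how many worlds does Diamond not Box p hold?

1: successors {2}; not Box p there: 2:T. ✓
2: successors {3}; not Box p there: 3:F. ✗
3: successors {4}; not Box p there: 4:T. ✓
4: successors {5}; not Box p there: 5:T. ✓
5: successors {6}; not Box p there: 6:F. ✗
6: no successors, so Diamond not Box p fails. ✗
7: successors {8}; not Box p there: 8:T. ✓
8: successors {1, 8}; not Box p there: 1:T, 8:T. ✓
Satisfying worlds: {1, 3, 4, 7, 8}.

5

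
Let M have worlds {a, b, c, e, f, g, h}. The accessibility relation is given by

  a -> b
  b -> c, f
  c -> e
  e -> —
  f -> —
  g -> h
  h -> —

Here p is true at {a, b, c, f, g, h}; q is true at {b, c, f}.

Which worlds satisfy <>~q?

{c, g}

a: successors {b}; ~q there: b:F. ✗
b: successors {c, f}; ~q there: c:F, f:F. ✗
c: successors {e}; ~q there: e:T. ✓
e: no successors, so <>~q fails. ✗
f: no successors, so <>~q fails. ✗
g: successors {h}; ~q there: h:T. ✓
h: no successors, so <>~q fails. ✗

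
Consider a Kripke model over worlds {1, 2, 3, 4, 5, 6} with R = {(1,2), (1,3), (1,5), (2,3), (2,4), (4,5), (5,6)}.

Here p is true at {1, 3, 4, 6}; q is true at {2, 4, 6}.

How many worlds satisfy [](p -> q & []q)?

4

1: successors {2, 3, 5}; p -> q & []q there: 2:T, 3:F, 5:T. ✗
2: successors {3, 4}; p -> q & []q there: 3:F, 4:F. ✗
3: no successors, so [](p -> q & []q) holds vacuously. ✓
4: successors {5}; p -> q & []q there: 5:T. ✓
5: successors {6}; p -> q & []q there: 6:T. ✓
6: no successors, so [](p -> q & []q) holds vacuously. ✓
Satisfying worlds: {3, 4, 5, 6}.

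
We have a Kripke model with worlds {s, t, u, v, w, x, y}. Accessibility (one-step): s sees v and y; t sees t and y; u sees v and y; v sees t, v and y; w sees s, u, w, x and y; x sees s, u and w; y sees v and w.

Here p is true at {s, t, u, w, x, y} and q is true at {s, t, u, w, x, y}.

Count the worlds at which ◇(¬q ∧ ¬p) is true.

4

s: successors {v, y}; ¬q ∧ ¬p there: v:T, y:F. ✓
t: successors {t, y}; ¬q ∧ ¬p there: t:F, y:F. ✗
u: successors {v, y}; ¬q ∧ ¬p there: v:T, y:F. ✓
v: successors {t, v, y}; ¬q ∧ ¬p there: t:F, v:T, y:F. ✓
w: successors {s, u, w, x, y}; ¬q ∧ ¬p there: s:F, u:F, w:F, x:F, y:F. ✗
x: successors {s, u, w}; ¬q ∧ ¬p there: s:F, u:F, w:F. ✗
y: successors {v, w}; ¬q ∧ ¬p there: v:T, w:F. ✓
Satisfying worlds: {s, u, v, y}.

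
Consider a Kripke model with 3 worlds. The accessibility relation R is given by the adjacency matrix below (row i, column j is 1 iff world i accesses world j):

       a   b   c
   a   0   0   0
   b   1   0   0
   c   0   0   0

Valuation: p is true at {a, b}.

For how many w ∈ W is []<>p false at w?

a: no successors, so []<>p holds vacuously. ✓
b: successors {a}; <>p there: a:F. ✗
c: no successors, so []<>p holds vacuously. ✓
Satisfying worlds: {a, c}.
So []<>p fails at the other 1 world.

1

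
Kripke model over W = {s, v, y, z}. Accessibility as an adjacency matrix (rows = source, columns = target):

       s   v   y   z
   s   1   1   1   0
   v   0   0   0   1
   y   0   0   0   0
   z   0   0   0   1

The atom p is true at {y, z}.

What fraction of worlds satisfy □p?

s: successors {s, v, y}; p there: s:F, v:F, y:T. ✗
v: successors {z}; p there: z:T. ✓
y: no successors, so □p holds vacuously. ✓
z: successors {z}; p there: z:T. ✓
That's 3 of 4 worlds, so 3/4.

3/4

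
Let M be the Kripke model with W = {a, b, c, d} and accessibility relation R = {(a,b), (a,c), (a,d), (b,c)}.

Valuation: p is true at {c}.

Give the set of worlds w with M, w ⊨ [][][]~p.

{a, b, c, d}

a: successors {b, c, d}; [][]~p there: b:T, c:T, d:T. ✓
b: successors {c}; [][]~p there: c:T. ✓
c: no successors, so [][][]~p holds vacuously. ✓
d: no successors, so [][][]~p holds vacuously. ✓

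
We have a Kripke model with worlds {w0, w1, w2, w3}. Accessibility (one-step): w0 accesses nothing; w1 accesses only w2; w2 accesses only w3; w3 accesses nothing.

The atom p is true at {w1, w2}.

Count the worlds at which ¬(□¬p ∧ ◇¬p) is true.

w0: □¬p ∧ ◇¬p is F. ✓
w1: □¬p ∧ ◇¬p is F. ✓
w2: □¬p ∧ ◇¬p is T. ✗
w3: □¬p ∧ ◇¬p is F. ✓
Satisfying worlds: {w0, w1, w3}.

3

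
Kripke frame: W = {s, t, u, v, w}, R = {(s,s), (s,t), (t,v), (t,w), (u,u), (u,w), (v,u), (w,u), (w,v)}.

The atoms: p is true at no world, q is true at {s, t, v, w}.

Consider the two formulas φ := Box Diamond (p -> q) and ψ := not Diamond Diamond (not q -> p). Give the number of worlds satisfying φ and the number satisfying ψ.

5 and 0

For Box Diamond (p -> q):
s: successors {s, t}; Diamond (p -> q) there: s:T, t:T. ✓
t: successors {v, w}; Diamond (p -> q) there: v:T, w:T. ✓
u: successors {u, w}; Diamond (p -> q) there: u:T, w:T. ✓
v: successors {u}; Diamond (p -> q) there: u:T. ✓
w: successors {u, v}; Diamond (p -> q) there: u:T, v:T. ✓
— 5 worlds.
For not Diamond Diamond (not q -> p):
s: Diamond Diamond (not q -> p) is T. ✗
t: Diamond Diamond (not q -> p) is T. ✗
u: Diamond Diamond (not q -> p) is T. ✗
v: Diamond Diamond (not q -> p) is T. ✗
w: Diamond Diamond (not q -> p) is T. ✗
— 0 worlds.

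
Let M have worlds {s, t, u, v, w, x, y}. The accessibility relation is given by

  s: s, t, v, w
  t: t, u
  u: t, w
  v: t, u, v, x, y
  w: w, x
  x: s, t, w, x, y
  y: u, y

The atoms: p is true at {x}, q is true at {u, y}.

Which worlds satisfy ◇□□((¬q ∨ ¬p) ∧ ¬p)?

s: successors {s, t, v, w}; □□((¬q ∨ ¬p) ∧ ¬p) there: s:F, t:T, v:F, w:F. ✓
t: successors {t, u}; □□((¬q ∨ ¬p) ∧ ¬p) there: t:T, u:F. ✓
u: successors {t, w}; □□((¬q ∨ ¬p) ∧ ¬p) there: t:T, w:F. ✓
v: successors {t, u, v, x, y}; □□((¬q ∨ ¬p) ∧ ¬p) there: t:T, u:F, v:F, x:F, y:T. ✓
w: successors {w, x}; □□((¬q ∨ ¬p) ∧ ¬p) there: w:F, x:F. ✗
x: successors {s, t, w, x, y}; □□((¬q ∨ ¬p) ∧ ¬p) there: s:F, t:T, w:F, x:F, y:T. ✓
y: successors {u, y}; □□((¬q ∨ ¬p) ∧ ¬p) there: u:F, y:T. ✓

{s, t, u, v, x, y}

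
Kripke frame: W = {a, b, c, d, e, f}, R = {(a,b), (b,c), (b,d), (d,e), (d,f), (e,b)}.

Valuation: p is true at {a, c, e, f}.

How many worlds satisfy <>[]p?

2

a: successors {b}; []p there: b:F. ✗
b: successors {c, d}; []p there: c:T, d:T. ✓
c: no successors, so <>[]p fails. ✗
d: successors {e, f}; []p there: e:F, f:T. ✓
e: successors {b}; []p there: b:F. ✗
f: no successors, so <>[]p fails. ✗
Satisfying worlds: {b, d}.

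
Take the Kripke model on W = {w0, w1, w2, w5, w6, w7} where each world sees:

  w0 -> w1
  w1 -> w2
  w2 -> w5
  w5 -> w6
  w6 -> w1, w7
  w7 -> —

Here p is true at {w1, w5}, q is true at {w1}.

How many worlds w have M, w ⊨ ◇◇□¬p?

w0: successors {w1}; ◇□¬p there: w1:F. ✗
w1: successors {w2}; ◇□¬p there: w2:T. ✓
w2: successors {w5}; ◇□¬p there: w5:F. ✗
w5: successors {w6}; ◇□¬p there: w6:T. ✓
w6: successors {w1, w7}; ◇□¬p there: w1:F, w7:F. ✗
w7: no successors, so ◇◇□¬p fails. ✗
Satisfying worlds: {w1, w5}.

2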